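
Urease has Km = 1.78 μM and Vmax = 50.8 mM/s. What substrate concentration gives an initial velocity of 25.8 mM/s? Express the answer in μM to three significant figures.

Rearranging v = Vmax[S]/(Km+[S]) gives [S] = Km·v/(Vmax − v).
[S] = 1.78 × 25.8 / (50.8 − 25.8) = 45.92/25.00 = 1.84 μM.

1.84 μM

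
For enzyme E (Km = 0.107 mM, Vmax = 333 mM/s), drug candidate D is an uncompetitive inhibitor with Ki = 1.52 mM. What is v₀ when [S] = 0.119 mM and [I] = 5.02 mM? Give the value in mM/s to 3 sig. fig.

With α = 1 + [I]/Ki = 1 + 5.02/1.52 = 4.303, the uncompetitive rate law is v = (Vmax/α)·[S] / (Km/α + [S]).
v = (333/4.303)×0.119 / (0.107/4.303 + 0.119) = 9.210/0.1439 = 64.0 mM/s.

64.0 mM/s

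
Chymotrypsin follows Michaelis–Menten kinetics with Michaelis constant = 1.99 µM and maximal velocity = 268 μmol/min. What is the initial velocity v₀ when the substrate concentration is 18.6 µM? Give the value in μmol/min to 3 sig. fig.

242 μmol/min

v = Vmax·[S]/(Km + [S]) = 268 × 18.6 / (1.99 + 18.6)
  = 4985 / 20.59 = 242 μmol/min.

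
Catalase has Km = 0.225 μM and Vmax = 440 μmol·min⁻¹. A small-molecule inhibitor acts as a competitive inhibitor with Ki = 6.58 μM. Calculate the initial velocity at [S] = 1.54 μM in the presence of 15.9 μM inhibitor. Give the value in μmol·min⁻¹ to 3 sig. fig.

293 μmol·min⁻¹

α = 1 + [I]/Ki = 1 + 15.9/6.58 = 3.416.
For a competitive inhibitor, Vmax is unchanged and the apparent Km becomes α·Km: Km,app = 0.769 μM, Vmax,app = 440 μmol·min⁻¹.
v = Vmax,app·[S]/(Km,app + [S]) = 440 × 1.54/(0.769 + 1.54) = 293 μmol·min⁻¹.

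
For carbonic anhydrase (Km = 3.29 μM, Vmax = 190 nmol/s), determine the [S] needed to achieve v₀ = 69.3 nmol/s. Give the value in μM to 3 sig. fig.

1.89 μM

Rearranging v = Vmax[S]/(Km+[S]) gives [S] = Km·v/(Vmax − v).
[S] = 3.29 × 69.3 / (190 − 69.3) = 228.0/120.7 = 1.89 μM.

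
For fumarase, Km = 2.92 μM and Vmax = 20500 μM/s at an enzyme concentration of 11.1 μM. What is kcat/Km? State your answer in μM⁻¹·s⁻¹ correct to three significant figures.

kcat = Vmax/[E]total = 20500/11.1 = 1850 s⁻¹.
kcat/Km = 1850/2.92 = 632 μM⁻¹·s⁻¹.

632 μM⁻¹·s⁻¹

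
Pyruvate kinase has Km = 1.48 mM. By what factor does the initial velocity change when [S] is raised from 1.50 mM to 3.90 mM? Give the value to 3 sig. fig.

Since Vmax cancels, v₂/v₁ = [S]₂(Km+[S]₁) / [S]₁(Km+[S]₂).
= 3.90×(1.48+1.50) / (1.50×(1.48+3.90)) = 11.62/8.070 = 1.44.

1.44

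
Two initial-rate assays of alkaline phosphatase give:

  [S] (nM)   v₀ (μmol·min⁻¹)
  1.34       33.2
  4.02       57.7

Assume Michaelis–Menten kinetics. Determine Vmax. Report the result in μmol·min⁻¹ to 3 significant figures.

In reciprocal form, 1/v = (Km/Vmax)·(1/[S]) + 1/Vmax. The two points give (1/[S], 1/v) = (0.7463, 0.03012) and (0.2488, 0.01733).
Slope = (0.03012 − 0.01733)/(0.7463 − 0.2488) = 0.02571; intercept = 0.03012 − 0.02571×0.7463 = 0.01094.
Vmax = 1/intercept = 91.4 μmol·min⁻¹; Km = slope × Vmax = 0.02571 × 91.4 = 2.35 nM.

91.4 μmol·min⁻¹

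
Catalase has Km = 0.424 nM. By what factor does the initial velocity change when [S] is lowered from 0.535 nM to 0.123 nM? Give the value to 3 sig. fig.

Since Vmax cancels, v₂/v₁ = [S]₂(Km+[S]₁) / [S]₁(Km+[S]₂).
= 0.123×(0.424+0.535) / (0.535×(0.424+0.123)) = 0.1180/0.2926 = 0.403.

0.403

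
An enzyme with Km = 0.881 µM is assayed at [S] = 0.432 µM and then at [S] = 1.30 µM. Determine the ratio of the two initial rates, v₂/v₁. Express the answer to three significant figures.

1.81

The fractional saturations are [S]/(Km+[S]) = 0.432/1.313 = 0.3290 and 1.30/2.181 = 0.5961.
v₂/v₁ is just their ratio: 0.5961/0.3290 = 1.81.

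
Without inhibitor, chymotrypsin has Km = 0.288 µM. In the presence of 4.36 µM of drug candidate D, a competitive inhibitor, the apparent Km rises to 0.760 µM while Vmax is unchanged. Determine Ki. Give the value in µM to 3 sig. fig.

2.66 µM

Competitive: Km,app = α·Km with α = 1 + [I]/Ki.
α = Km,app/Km = 0.760/0.288 = 2.639.
Ki = [I]/(α − 1) = 4.36/1.639 = 2.66 µM.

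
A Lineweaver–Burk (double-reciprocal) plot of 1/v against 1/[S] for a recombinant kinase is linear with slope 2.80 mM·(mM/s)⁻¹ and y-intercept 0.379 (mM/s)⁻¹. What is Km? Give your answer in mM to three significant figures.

y-intercept = 1/Vmax ⇒ Vmax = 2.64 mM/s; slope = Km/Vmax ⇒ Km = slope × Vmax.
Km = 2.80 × 2.64 = 7.39 mM.

7.39 mM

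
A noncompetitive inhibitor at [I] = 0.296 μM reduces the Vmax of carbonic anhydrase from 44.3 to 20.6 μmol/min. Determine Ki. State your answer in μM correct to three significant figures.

Noncompetitive: Vmax,app = Vmax/α with α = 1 + [I]/Ki.
α = Vmax/Vmax,app = 44.3/20.6 = 2.150.
Since α = 1 + [I]/Ki, [I]/Ki = 2.150 − 1 = 1.150 and Ki = 0.296/1.150 = 0.257 μM.

0.257 μM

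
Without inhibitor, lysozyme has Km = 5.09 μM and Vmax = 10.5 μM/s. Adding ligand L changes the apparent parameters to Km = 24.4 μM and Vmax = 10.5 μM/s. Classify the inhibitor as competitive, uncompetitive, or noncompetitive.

Km increases (5.09 → 24.4 μM) while Vmax is unchanged — the hallmark of competitive inhibition.

competitive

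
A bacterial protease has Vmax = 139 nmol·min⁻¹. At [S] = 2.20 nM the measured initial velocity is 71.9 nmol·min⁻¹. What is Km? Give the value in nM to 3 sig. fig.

2.05 nM

From v = Vmax[S]/(Km+[S]), Km = [S](Vmax − v)/v.
Km = 2.20 × (139 − 71.9) / 71.9 = 147.6/71.9 = 2.05 nM.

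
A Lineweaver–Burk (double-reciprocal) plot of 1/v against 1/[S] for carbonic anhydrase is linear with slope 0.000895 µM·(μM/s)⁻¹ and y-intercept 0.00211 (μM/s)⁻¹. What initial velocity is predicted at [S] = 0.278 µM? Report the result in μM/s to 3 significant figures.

The y-intercept is 1/Vmax, so Vmax = 1/0.00211 = 474 μM/s.
The slope is Km/Vmax, so Km = 0.000895 × 474 = 0.424 µM.
Then v = 474 × 0.278/(0.424 + 0.278) = 188 μM/s.

188 μM/s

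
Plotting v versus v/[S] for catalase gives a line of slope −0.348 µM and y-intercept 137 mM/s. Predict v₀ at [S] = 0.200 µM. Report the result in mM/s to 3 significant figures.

In the Eadie–Hofstee form v = Vmax − Km·(v/[S]), the slope is −Km and the intercept is Vmax, so Km = 0.348 µM and Vmax = 137 mM/s.
v = 137 × 0.200/(0.348 + 0.200) = 50.0 mM/s.

50.0 mM/s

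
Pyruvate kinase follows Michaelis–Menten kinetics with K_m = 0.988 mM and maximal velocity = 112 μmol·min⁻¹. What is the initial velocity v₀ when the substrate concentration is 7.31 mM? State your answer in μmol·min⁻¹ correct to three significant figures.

98.7 μmol·min⁻¹

v = Vmax·[S]/(Km + [S]) = 112 × 7.31 / (0.988 + 7.31)
  = 818.7 / 8.298 = 98.7 μmol·min⁻¹.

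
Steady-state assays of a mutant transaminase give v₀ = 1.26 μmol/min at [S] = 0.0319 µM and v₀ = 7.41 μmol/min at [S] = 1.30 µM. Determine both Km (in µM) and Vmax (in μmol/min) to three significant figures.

From v = Vmax[S]/(Km+[S]), each point gives Vmax = v(Km+[S])/[S].
Equating: 1.26(Km+0.0319)/0.0319 = 7.41(Km+1.30)/1.30.
39.50·Km + 1.26 = 5.700·Km + 7.41, so (39.50 − 5.700)·Km = 7.41 − 1.26.
Km = 6.150/33.80 = 0.182 µM; then Vmax = 1.26(0.182+0.0319)/0.0319 = 8.45 μmol/min.

Km = 0.182 µM; Vmax = 8.45 μmol/min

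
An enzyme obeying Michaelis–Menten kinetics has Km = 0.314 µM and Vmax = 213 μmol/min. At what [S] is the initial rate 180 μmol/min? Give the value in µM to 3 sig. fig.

The required fractional saturation is v/Vmax = 180/213 = 0.8451.
Then [S]/(Km+[S]) = 0.8451 ⇒ [S] = 0.314 × 0.8451/(1 − 0.8451) = 1.71 µM.

1.71 µM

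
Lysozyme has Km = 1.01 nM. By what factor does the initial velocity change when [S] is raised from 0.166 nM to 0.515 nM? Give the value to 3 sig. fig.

Since Vmax cancels, v₂/v₁ = [S]₂(Km+[S]₁) / [S]₁(Km+[S]₂).
= 0.515×(1.01+0.166) / (0.166×(1.01+0.515)) = 0.6056/0.2532 = 2.39.

2.39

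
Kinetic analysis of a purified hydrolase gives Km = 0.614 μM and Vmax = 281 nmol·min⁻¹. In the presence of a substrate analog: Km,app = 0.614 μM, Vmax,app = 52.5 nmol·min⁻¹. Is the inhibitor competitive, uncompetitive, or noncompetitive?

noncompetitive

Vmax decreases (281 → 52.5 nmol·min⁻¹) while Km is unchanged — pure noncompetitive inhibition.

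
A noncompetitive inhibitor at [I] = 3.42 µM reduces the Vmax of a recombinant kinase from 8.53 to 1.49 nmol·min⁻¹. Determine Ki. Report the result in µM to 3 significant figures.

0.724 µM

Noncompetitive: Vmax,app = Vmax/α with α = 1 + [I]/Ki.
α = Vmax/Vmax,app = 8.53/1.49 = 5.725.
Since α = 1 + [I]/Ki, [I]/Ki = 5.725 − 1 = 4.725 and Ki = 3.42/4.725 = 0.724 µM.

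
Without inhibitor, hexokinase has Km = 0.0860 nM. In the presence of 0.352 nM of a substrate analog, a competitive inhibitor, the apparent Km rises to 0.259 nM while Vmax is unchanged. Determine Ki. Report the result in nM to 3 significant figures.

Competitive: Km,app = α·Km with α = 1 + [I]/Ki.
α = Km,app/Km = 0.259/0.0860 = 3.012.
Ki = [I]/(α − 1) = 0.352/2.012 = 0.175 nM.

0.175 nM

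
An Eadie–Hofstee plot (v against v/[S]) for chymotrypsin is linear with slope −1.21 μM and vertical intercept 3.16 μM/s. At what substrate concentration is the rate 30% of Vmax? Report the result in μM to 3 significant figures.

The Eadie–Hofstee slope gives Km = 1.21 μM (slope = −Km).
v/Vmax = [S]/(Km+[S]) = 0.3 ⇒ [S] = Km·0.3/(1−0.3) = 1.21 × 0.4286 = 0.519 μM.

0.519 μM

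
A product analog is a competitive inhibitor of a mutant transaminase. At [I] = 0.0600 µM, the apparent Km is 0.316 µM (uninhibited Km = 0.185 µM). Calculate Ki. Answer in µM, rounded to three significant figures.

Competitive: Km,app = α·Km with α = 1 + [I]/Ki.
α = Km,app/Km = 0.316/0.185 = 1.708.
Since α = 1 + [I]/Ki, [I]/Ki = 1.708 − 1 = 0.7081 and Ki = 0.0600/0.7081 = 0.0847 µM.

0.0847 µM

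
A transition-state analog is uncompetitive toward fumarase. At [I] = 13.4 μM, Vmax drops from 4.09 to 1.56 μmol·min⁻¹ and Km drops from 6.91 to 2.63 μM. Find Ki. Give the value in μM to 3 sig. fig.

8.26 μM

Uncompetitive: Vmax,app = Vmax/α (and Km,app = Km/α) with α = 1 + [I]/Ki.
α = Vmax/Vmax,app = 4.09/1.56 = 2.622.
Since α = 1 + [I]/Ki, [I]/Ki = 2.622 − 1 = 1.622 and Ki = 13.4/1.622 = 8.26 μM.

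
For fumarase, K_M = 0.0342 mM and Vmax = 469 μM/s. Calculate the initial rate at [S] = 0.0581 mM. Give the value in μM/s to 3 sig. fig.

[S]/(Km+[S]) = 0.0581/0.09230 = 0.6295, the fractional saturation.
v = 0.6295 × Vmax = 0.6295 × 469 = 295 μM/s.

295 μM/s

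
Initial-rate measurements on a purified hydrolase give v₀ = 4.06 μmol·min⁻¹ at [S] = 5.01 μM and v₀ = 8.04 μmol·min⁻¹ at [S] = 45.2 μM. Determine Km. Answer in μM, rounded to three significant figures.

In reciprocal form, 1/v = (Km/Vmax)·(1/[S]) + 1/Vmax. The two points give (1/[S], 1/v) = (0.1996, 0.2463) and (0.02212, 0.1244).
Slope = (0.2463 − 0.1244)/(0.1996 − 0.02212) = 0.6870; intercept = 0.2463 − 0.6870×0.1996 = 0.1092.
Vmax = 1/intercept = 9.16 μmol·min⁻¹; Km = slope × Vmax = 0.6870 × 9.16 = 6.29 μM.

6.29 μM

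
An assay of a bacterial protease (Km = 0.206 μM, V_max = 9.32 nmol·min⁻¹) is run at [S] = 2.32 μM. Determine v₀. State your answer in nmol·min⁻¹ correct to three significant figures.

8.56 nmol·min⁻¹

[S]/(Km+[S]) = 2.32/2.526 = 0.9184, the fractional saturation.
v = 0.9184 × Vmax = 0.9184 × 9.32 = 8.56 nmol·min⁻¹.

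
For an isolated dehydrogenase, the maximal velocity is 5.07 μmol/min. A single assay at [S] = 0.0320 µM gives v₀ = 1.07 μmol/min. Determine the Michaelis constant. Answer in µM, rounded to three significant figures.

0.120 µM

v/Vmax = 1.07/5.07 = 0.2110 = [S]/(Km+[S]).
So Km + [S] = [S]/0.2110 = 0.1516 µM, giving Km = 0.1516 − 0.0320 = 0.120 µM.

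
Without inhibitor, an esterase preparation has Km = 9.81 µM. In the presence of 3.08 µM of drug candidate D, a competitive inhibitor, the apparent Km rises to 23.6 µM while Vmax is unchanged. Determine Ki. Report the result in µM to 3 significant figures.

2.19 µM

Competitive: Km,app = α·Km with α = 1 + [I]/Ki.
α = Km,app/Km = 23.6/9.81 = 2.406.
Since α = 1 + [I]/Ki, [I]/Ki = 2.406 − 1 = 1.406 and Ki = 3.08/1.406 = 2.19 µM.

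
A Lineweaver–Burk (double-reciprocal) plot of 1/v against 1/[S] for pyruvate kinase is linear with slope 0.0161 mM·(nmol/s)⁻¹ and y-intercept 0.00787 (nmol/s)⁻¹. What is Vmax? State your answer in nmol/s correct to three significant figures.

127 nmol/s

The y-intercept of a Lineweaver–Burk plot equals 1/Vmax, so Vmax = 1/0.00787 = 127 nmol/s.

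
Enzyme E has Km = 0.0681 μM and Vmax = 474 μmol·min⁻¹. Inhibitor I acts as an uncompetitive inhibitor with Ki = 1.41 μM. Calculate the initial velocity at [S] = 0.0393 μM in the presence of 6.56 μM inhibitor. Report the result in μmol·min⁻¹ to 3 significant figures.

α = 1 + [I]/Ki = 1 + 6.56/1.41 = 5.652.
For an uncompetitive inhibitor, both parameters are divided by α, giving Vmax/α and Km/α: Km,app = 0.0120 μM, Vmax,app = 83.9 μmol·min⁻¹.
v = Vmax,app·[S]/(Km,app + [S]) = 83.9 × 0.0393/(0.0120 + 0.0393) = 64.2 μmol·min⁻¹.

64.2 μmol·min⁻¹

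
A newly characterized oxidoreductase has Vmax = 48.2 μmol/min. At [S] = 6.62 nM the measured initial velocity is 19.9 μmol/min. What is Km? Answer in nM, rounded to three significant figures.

v/Vmax = 19.9/48.2 = 0.4129 = [S]/(Km+[S]).
So Km + [S] = [S]/0.4129 = 16.03 nM, giving Km = 16.03 − 6.62 = 9.41 nM.

9.41 nM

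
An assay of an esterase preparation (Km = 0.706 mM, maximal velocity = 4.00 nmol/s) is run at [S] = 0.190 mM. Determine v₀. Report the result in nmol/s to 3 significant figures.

0.848 nmol/s

[S]/(Km+[S]) = 0.190/0.8960 = 0.2121, the fractional saturation.
v = 0.2121 × Vmax = 0.2121 × 4.00 = 0.848 nmol/s.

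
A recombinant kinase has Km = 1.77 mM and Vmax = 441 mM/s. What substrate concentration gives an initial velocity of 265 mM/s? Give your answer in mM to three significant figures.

2.67 mM

The required fractional saturation is v/Vmax = 265/441 = 0.6009.
Then [S]/(Km+[S]) = 0.6009 ⇒ [S] = 1.77 × 0.6009/(1 − 0.6009) = 2.67 mM.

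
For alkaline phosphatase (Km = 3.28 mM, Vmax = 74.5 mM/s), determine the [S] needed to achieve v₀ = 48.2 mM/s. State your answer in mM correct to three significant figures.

6.01 mM

The required fractional saturation is v/Vmax = 48.2/74.5 = 0.6470.
Then [S]/(Km+[S]) = 0.6470 ⇒ [S] = 3.28 × 0.6470/(1 − 0.6470) = 6.01 mM.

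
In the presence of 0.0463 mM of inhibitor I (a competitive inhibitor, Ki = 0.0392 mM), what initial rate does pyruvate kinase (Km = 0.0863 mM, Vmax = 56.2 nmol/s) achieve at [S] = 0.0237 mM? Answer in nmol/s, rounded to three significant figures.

With α = 1 + [I]/Ki = 1 + 0.0463/0.0392 = 2.181, the competitive rate law is v = Vmax[S] / (αKm + [S]).
v = 56.2×0.0237 / (2.181×0.0863 + 0.0237) = 1.332/0.2119 = 6.28 nmol/s.

6.28 nmol/s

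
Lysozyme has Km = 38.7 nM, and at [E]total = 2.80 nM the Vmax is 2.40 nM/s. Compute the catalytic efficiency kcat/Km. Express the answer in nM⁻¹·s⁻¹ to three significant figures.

kcat = Vmax/[E]total = 2.40/2.80 = 0.857 s⁻¹.
kcat/Km = 0.857/38.7 = 0.0221 nM⁻¹·s⁻¹.

0.0221 nM⁻¹·s⁻¹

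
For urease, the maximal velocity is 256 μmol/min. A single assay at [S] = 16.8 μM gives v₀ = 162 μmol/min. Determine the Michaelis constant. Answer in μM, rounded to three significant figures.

v/Vmax = 162/256 = 0.6328 = [S]/(Km+[S]).
So Km + [S] = [S]/0.6328 = 26.55 μM, giving Km = 26.55 − 16.8 = 9.75 μM.

9.75 μM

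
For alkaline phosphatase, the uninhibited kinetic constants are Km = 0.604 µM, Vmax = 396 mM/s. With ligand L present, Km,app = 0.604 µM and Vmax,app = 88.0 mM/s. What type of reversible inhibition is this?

noncompetitive

Vmax decreases (396 → 88.0 mM/s) while Km is unchanged — pure noncompetitive inhibition.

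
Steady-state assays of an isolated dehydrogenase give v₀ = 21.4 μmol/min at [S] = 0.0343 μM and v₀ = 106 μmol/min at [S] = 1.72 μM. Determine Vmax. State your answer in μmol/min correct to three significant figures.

115 μmol/min

From v = Vmax[S]/(Km+[S]), each point gives Vmax = v(Km+[S])/[S].
Equating: 21.4(Km+0.0343)/0.0343 = 106(Km+1.72)/1.72.
623.9·Km + 21.4 = 61.63·Km + 106, so (623.9 − 61.63)·Km = 106 − 21.4.
Km = 84.60/562.3 = 0.150 μM; then Vmax = 21.4(0.150+0.0343)/0.0343 = 115 μmol/min.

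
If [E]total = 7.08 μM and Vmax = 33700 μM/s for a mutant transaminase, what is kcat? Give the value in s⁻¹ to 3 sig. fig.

4760 s⁻¹

kcat = Vmax/[E]total = 33700 μM/s / 7.08 μM = 4760 s⁻¹.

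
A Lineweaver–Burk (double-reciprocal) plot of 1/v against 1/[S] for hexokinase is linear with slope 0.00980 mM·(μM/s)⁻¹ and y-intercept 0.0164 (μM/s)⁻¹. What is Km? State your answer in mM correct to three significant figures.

0.598 mM

y-intercept = 1/Vmax ⇒ Vmax = 61.0 μM/s; slope = Km/Vmax ⇒ Km = slope × Vmax.
Km = 0.00980 × 61.0 = 0.598 mM.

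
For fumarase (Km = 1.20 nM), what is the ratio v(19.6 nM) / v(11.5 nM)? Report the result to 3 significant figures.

The fractional saturations are [S]/(Km+[S]) = 11.5/12.70 = 0.9055 and 19.6/20.80 = 0.9423.
v₂/v₁ is just their ratio: 0.9423/0.9055 = 1.04.

1.04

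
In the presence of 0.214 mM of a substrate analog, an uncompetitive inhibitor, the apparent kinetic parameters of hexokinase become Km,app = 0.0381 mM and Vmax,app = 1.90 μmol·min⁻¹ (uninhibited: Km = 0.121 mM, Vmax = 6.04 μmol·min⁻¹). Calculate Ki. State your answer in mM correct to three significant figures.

Uncompetitive: Vmax,app = Vmax/α (and Km,app = Km/α) with α = 1 + [I]/Ki.
α = Vmax/Vmax,app = 6.04/1.90 = 3.179.
Ki = [I]/(α − 1) = 0.214/2.179 = 0.0982 mM.

0.0982 mM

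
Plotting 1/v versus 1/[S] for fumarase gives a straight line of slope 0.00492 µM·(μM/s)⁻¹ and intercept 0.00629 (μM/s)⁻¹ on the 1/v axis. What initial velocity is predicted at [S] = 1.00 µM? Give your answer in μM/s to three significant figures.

The y-intercept is 1/Vmax, so Vmax = 1/0.00629 = 159 μM/s.
The slope is Km/Vmax, so Km = 0.00492 × 159 = 0.782 µM.
Then v = 159 × 1.00/(0.782 + 1.00) = 89.2 μM/s.

89.2 μM/s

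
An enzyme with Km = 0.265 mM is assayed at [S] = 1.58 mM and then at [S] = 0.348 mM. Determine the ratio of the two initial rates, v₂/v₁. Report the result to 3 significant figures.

0.663

Since Vmax cancels, v₂/v₁ = [S]₂(Km+[S]₁) / [S]₁(Km+[S]₂).
= 0.348×(0.265+1.58) / (1.58×(0.265+0.348)) = 0.6421/0.9685 = 0.663.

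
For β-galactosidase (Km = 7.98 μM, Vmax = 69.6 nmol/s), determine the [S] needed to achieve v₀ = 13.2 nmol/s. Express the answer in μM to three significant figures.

Rearranging v = Vmax[S]/(Km+[S]) gives [S] = Km·v/(Vmax − v).
[S] = 7.98 × 13.2 / (69.6 − 13.2) = 105.3/56.40 = 1.87 μM.

1.87 μM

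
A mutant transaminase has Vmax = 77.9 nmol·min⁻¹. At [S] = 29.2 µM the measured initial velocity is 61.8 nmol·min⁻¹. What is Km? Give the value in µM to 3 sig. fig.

v/Vmax = 61.8/77.9 = 0.7933 = [S]/(Km+[S]).
So Km + [S] = [S]/0.7933 = 36.81 µM, giving Km = 36.81 − 29.2 = 7.61 µM.

7.61 µM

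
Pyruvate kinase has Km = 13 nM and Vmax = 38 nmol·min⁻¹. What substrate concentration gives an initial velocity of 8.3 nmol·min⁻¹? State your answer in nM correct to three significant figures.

3.63 nM

The required fractional saturation is v/Vmax = 8.3/38 = 0.2184.
Then [S]/(Km+[S]) = 0.2184 ⇒ [S] = 13 × 0.2184/(1 − 0.2184) = 3.63 nM.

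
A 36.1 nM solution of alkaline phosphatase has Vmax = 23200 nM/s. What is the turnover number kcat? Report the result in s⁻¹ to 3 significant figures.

643 s⁻¹

kcat = Vmax/[E]total = 23200 nM/s / 36.1 nM = 643 s⁻¹.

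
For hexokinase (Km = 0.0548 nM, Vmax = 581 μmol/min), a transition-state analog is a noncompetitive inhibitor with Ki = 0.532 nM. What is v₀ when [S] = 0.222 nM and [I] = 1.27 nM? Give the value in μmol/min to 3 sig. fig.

138 μmol/min

α = 1 + [I]/Ki = 1 + 1.27/0.532 = 3.387.
For a noncompetitive inhibitor, Vmax is reduced to Vmax/α while Km is unchanged: Km,app = 0.0548 nM, Vmax,app = 172 μmol/min.
v = Vmax,app·[S]/(Km,app + [S]) = 172 × 0.222/(0.0548 + 0.222) = 138 μmol/min.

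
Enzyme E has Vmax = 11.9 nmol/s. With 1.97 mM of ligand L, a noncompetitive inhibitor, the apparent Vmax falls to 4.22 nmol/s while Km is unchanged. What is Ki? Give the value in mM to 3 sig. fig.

1.08 mM

Noncompetitive: Vmax,app = Vmax/α with α = 1 + [I]/Ki.
α = Vmax/Vmax,app = 11.9/4.22 = 2.820.
Since α = 1 + [I]/Ki, [I]/Ki = 2.820 − 1 = 1.820 and Ki = 1.97/1.820 = 1.08 mM.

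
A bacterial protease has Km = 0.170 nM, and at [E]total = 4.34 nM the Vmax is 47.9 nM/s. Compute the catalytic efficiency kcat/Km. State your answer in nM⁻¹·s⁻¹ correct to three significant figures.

kcat = Vmax/[E]total = 47.9/4.34 = 11.0 s⁻¹.
kcat/Km = 11.0/0.170 = 64.9 nM⁻¹·s⁻¹.

64.9 nM⁻¹·s⁻¹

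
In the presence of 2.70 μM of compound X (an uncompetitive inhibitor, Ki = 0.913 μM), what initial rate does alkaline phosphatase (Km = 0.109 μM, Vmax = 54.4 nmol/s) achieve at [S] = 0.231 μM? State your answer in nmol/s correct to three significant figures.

α = 1 + [I]/Ki = 1 + 2.70/0.913 = 3.957.
For an uncompetitive inhibitor, both parameters are divided by α, giving Vmax/α and Km/α: Km,app = 0.0275 μM, Vmax,app = 13.7 nmol/s.
v = Vmax,app·[S]/(Km,app + [S]) = 13.7 × 0.231/(0.0275 + 0.231) = 12.3 nmol/s.

12.3 nmol/s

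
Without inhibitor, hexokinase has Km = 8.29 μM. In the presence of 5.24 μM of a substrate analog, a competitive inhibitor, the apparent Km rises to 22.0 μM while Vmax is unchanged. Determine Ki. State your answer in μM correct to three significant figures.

3.17 μM

Competitive: Km,app = α·Km with α = 1 + [I]/Ki.
α = Km,app/Km = 22.0/8.29 = 2.654.
Since α = 1 + [I]/Ki, [I]/Ki = 2.654 − 1 = 1.654 and Ki = 5.24/1.654 = 3.17 μM.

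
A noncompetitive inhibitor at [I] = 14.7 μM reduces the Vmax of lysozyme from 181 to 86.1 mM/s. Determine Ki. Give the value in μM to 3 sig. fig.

13.3 μM

Noncompetitive: Vmax,app = Vmax/α with α = 1 + [I]/Ki.
α = Vmax/Vmax,app = 181/86.1 = 2.102.
Ki = [I]/(α − 1) = 14.7/1.102 = 13.3 μM.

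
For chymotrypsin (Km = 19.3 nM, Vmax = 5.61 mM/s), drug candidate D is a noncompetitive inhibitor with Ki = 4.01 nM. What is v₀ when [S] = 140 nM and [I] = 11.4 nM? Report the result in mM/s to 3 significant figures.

With α = 1 + [I]/Ki = 1 + 11.4/4.01 = 3.843, the noncompetitive rate law is v = (Vmax/α)·[S] / (Km + [S]).
v = (5.61/3.843)×140 / (19.3 + 140) = 204.4/159.3 = 1.28 mM/s.

1.28 mM/s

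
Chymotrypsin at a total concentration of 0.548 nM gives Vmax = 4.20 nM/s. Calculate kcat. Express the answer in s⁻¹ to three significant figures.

7.66 s⁻¹

kcat = Vmax/[E]total = 4.20 nM/s / 0.548 nM = 7.66 s⁻¹.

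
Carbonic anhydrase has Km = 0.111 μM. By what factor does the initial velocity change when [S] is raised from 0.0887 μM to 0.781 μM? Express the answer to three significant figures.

Since Vmax cancels, v₂/v₁ = [S]₂(Km+[S]₁) / [S]₁(Km+[S]₂).
= 0.781×(0.111+0.0887) / (0.0887×(0.111+0.781)) = 0.1560/0.07912 = 1.97.

1.97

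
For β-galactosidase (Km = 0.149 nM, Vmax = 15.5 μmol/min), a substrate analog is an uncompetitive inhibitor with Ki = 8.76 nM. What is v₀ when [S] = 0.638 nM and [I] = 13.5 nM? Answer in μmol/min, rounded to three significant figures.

α = 1 + [I]/Ki = 1 + 13.5/8.76 = 2.541.
For an uncompetitive inhibitor, both parameters are divided by α, giving Vmax/α and Km/α: Km,app = 0.0586 nM, Vmax,app = 6.10 μmol/min.
v = Vmax,app·[S]/(Km,app + [S]) = 6.10 × 0.638/(0.0586 + 0.638) = 5.59 μmol/min.

5.59 μmol/min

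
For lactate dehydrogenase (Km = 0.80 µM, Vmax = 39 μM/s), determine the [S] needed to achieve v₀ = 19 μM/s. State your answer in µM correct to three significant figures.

The required fractional saturation is v/Vmax = 19/39 = 0.4872.
Then [S]/(Km+[S]) = 0.4872 ⇒ [S] = 0.80 × 0.4872/(1 − 0.4872) = 0.760 µM.

0.760 µM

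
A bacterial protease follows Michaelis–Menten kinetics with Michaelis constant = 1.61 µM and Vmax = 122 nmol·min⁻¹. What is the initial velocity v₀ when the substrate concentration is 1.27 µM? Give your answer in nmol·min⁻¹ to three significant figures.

53.8 nmol·min⁻¹

[S]/(Km+[S]) = 1.27/2.880 = 0.4410, the fractional saturation.
v = 0.4410 × Vmax = 0.4410 × 122 = 53.8 nmol·min⁻¹.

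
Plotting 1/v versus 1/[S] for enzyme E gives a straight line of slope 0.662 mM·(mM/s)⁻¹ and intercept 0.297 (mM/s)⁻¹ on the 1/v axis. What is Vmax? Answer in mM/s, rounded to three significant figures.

3.37 mM/s

The y-intercept of a Lineweaver–Burk plot equals 1/Vmax, so Vmax = 1/0.297 = 3.37 mM/s.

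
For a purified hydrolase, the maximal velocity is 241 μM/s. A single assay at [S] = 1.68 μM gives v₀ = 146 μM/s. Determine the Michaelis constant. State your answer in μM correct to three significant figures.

v/Vmax = 146/241 = 0.6058 = [S]/(Km+[S]).
So Km + [S] = [S]/0.6058 = 2.773 μM, giving Km = 2.773 − 1.68 = 1.09 μM.

1.09 μM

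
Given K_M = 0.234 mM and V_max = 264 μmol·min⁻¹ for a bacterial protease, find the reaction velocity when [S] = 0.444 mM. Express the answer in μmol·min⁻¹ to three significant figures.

[S]/(Km+[S]) = 0.444/0.6780 = 0.6549, the fractional saturation.
v = 0.6549 × Vmax = 0.6549 × 264 = 173 μmol·min⁻¹.

173 μmol·min⁻¹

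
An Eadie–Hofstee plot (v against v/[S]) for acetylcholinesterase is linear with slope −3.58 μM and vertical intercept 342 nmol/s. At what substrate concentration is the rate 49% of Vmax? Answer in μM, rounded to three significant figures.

The Eadie–Hofstee slope gives Km = 3.58 μM (slope = −Km).
v/Vmax = [S]/(Km+[S]) = 0.49 ⇒ [S] = Km·0.49/(1−0.49) = 3.58 × 0.9608 = 3.44 μM.

3.44 μM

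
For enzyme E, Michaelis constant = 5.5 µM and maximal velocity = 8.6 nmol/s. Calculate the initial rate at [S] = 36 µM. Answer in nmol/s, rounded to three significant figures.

7.46 nmol/s

v = Vmax·[S]/(Km + [S]) = 8.6 × 36 / (5.5 + 36)
  = 309.6 / 41.50 = 7.46 nmol/s.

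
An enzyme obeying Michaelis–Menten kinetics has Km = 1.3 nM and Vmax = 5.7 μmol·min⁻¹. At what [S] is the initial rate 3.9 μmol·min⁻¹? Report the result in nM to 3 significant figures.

The required fractional saturation is v/Vmax = 3.9/5.7 = 0.6842.
Then [S]/(Km+[S]) = 0.6842 ⇒ [S] = 1.3 × 0.6842/(1 − 0.6842) = 2.82 nM.

2.82 nM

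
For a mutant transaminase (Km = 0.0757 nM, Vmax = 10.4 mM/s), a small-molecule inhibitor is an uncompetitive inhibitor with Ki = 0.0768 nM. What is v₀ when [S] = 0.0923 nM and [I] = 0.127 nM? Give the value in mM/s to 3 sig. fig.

With α = 1 + [I]/Ki = 1 + 0.127/0.0768 = 2.654, the uncompetitive rate law is v = (Vmax/α)·[S] / (Km/α + [S]).
v = (10.4/2.654)×0.0923 / (0.0757/2.654 + 0.0923) = 0.3617/0.1208 = 2.99 mM/s.

2.99 mM/s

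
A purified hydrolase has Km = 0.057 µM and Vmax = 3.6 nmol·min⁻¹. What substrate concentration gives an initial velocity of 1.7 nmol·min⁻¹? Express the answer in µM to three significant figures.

Rearranging v = Vmax[S]/(Km+[S]) gives [S] = Km·v/(Vmax − v).
[S] = 0.057 × 1.7 / (3.6 − 1.7) = 0.09690/1.900 = 0.0510 µM.

0.0510 µM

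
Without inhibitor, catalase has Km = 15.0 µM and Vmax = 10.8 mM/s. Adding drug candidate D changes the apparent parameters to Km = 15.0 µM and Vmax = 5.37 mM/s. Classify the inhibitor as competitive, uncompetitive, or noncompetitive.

noncompetitive

Vmax decreases (10.8 → 5.37 mM/s) while Km is unchanged — pure noncompetitive inhibition.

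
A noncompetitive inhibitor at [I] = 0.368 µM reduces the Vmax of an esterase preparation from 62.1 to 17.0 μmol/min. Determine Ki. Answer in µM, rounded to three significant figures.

Noncompetitive: Vmax,app = Vmax/α with α = 1 + [I]/Ki.
α = Vmax/Vmax,app = 62.1/17.0 = 3.653.
Ki = [I]/(α − 1) = 0.368/2.653 = 0.139 µM.

0.139 µM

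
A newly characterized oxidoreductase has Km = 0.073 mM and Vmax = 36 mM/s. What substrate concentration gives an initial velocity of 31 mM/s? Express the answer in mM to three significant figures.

Rearranging v = Vmax[S]/(Km+[S]) gives [S] = Km·v/(Vmax − v).
[S] = 0.073 × 31 / (36 − 31) = 2.263/5.000 = 0.453 mM.

0.453 mM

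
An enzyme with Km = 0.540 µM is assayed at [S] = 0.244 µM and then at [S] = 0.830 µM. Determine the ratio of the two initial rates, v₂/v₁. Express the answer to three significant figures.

Since Vmax cancels, v₂/v₁ = [S]₂(Km+[S]₁) / [S]₁(Km+[S]₂).
= 0.830×(0.540+0.244) / (0.244×(0.540+0.830)) = 0.6507/0.3343 = 1.95.

1.95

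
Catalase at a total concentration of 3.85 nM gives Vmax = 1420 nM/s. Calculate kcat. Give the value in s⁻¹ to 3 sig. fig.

369 s⁻¹

kcat = Vmax/[E]total = 1420 nM/s / 3.85 nM = 369 s⁻¹.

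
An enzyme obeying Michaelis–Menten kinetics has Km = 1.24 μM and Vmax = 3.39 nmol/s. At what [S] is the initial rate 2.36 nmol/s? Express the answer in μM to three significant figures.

2.84 μM

Rearranging v = Vmax[S]/(Km+[S]) gives [S] = Km·v/(Vmax − v).
[S] = 1.24 × 2.36 / (3.39 − 2.36) = 2.926/1.030 = 2.84 μM.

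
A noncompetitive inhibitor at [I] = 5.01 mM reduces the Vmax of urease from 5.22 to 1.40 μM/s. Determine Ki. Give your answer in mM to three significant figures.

1.84 mM

Noncompetitive: Vmax,app = Vmax/α with α = 1 + [I]/Ki.
α = Vmax/Vmax,app = 5.22/1.40 = 3.729.
Ki = [I]/(α − 1) = 5.01/2.729 = 1.84 mM.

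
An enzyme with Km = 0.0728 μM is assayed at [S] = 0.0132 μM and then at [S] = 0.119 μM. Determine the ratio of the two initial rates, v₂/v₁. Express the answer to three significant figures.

The fractional saturations are [S]/(Km+[S]) = 0.0132/0.08600 = 0.1535 and 0.119/0.1918 = 0.6204.
v₂/v₁ is just their ratio: 0.6204/0.1535 = 4.04.

4.04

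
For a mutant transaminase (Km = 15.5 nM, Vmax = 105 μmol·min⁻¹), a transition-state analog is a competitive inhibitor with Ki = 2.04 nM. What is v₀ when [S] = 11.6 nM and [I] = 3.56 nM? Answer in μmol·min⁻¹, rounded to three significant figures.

α = 1 + [I]/Ki = 1 + 3.56/2.04 = 2.745.
For a competitive inhibitor, Vmax is unchanged and the apparent Km becomes α·Km: Km,app = 42.5 nM, Vmax,app = 105 μmol·min⁻¹.
v = Vmax,app·[S]/(Km,app + [S]) = 105 × 11.6/(42.5 + 11.6) = 22.5 μmol·min⁻¹.

22.5 μmol·min⁻¹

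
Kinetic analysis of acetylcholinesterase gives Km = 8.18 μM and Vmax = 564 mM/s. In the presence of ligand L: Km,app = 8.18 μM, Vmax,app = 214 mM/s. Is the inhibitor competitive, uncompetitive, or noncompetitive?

Vmax decreases (564 → 214 mM/s) while Km is unchanged — pure noncompetitive inhibition.

noncompetitive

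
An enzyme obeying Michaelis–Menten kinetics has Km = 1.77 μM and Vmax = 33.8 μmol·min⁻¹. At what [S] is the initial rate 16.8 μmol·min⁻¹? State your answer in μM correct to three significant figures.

Rearranging v = Vmax[S]/(Km+[S]) gives [S] = Km·v/(Vmax − v).
[S] = 1.77 × 16.8 / (33.8 − 16.8) = 29.74/17.00 = 1.75 μM.

1.75 μM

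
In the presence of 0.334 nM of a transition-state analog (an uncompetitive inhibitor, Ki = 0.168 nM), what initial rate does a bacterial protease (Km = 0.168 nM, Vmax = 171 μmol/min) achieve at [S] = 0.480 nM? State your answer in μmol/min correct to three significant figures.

51.2 μmol/min

With α = 1 + [I]/Ki = 1 + 0.334/0.168 = 2.988, the uncompetitive rate law is v = (Vmax/α)·[S] / (Km/α + [S]).
v = (171/2.988)×0.480 / (0.168/2.988 + 0.480) = 27.47/0.5362 = 51.2 μmol/min.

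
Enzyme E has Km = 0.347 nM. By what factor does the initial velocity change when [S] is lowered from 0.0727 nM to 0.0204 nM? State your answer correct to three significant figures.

Since Vmax cancels, v₂/v₁ = [S]₂(Km+[S]₁) / [S]₁(Km+[S]₂).
= 0.0204×(0.347+0.0727) / (0.0727×(0.347+0.0204)) = 0.008562/0.02671 = 0.321.

0.321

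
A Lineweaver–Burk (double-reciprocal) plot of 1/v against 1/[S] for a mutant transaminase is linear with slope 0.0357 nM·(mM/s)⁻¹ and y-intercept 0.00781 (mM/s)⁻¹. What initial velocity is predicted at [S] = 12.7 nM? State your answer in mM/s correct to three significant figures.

The y-intercept is 1/Vmax, so Vmax = 1/0.00781 = 128 mM/s.
The slope is Km/Vmax, so Km = 0.0357 × 128 = 4.57 nM.
Then v = 128 × 12.7/(4.57 + 12.7) = 94.2 mM/s.

94.2 mM/s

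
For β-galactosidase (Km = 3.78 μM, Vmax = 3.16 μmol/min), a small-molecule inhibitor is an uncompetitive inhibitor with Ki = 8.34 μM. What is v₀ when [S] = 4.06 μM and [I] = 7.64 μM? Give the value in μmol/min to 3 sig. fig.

With α = 1 + [I]/Ki = 1 + 7.64/8.34 = 1.916, the uncompetitive rate law is v = (Vmax/α)·[S] / (Km/α + [S]).
v = (3.16/1.916)×4.06 / (3.78/1.916 + 4.06) = 6.696/6.033 = 1.11 μmol/min.

1.11 μmol/min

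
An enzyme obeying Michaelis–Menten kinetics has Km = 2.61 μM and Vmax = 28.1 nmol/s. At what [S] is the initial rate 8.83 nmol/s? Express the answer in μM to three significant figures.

Rearranging v = Vmax[S]/(Km+[S]) gives [S] = Km·v/(Vmax − v).
[S] = 2.61 × 8.83 / (28.1 − 8.83) = 23.05/19.27 = 1.20 μM.

1.20 μM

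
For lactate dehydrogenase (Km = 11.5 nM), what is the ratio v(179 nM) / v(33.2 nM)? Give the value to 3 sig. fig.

1.27

Since Vmax cancels, v₂/v₁ = [S]₂(Km+[S]₁) / [S]₁(Km+[S]₂).
= 179×(11.5+33.2) / (33.2×(11.5+179)) = 8001/6325 = 1.27.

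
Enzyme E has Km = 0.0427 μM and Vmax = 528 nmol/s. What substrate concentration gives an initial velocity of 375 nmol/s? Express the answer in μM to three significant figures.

The required fractional saturation is v/Vmax = 375/528 = 0.7102.
Then [S]/(Km+[S]) = 0.7102 ⇒ [S] = 0.0427 × 0.7102/(1 − 0.7102) = 0.105 μM.

0.105 μM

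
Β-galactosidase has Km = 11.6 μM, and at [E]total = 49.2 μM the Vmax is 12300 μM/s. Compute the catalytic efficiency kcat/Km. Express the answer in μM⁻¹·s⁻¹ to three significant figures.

kcat = Vmax/[E]total = 12300/49.2 = 250 s⁻¹.
kcat/Km = 250/11.6 = 21.6 μM⁻¹·s⁻¹.

21.6 μM⁻¹·s⁻¹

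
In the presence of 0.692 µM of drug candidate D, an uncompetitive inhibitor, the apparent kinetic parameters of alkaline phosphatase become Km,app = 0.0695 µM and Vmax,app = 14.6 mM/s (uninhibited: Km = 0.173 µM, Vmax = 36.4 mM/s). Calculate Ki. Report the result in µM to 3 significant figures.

Uncompetitive: Vmax,app = Vmax/α (and Km,app = Km/α) with α = 1 + [I]/Ki.
α = Vmax/Vmax,app = 36.4/14.6 = 2.493.
Ki = [I]/(α − 1) = 0.692/1.493 = 0.463 µM.

0.463 µM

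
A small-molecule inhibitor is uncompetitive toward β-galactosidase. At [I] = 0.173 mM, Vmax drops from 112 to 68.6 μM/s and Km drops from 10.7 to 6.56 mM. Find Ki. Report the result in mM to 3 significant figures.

0.273 mM

Uncompetitive: Vmax,app = Vmax/α (and Km,app = Km/α) with α = 1 + [I]/Ki.
α = Vmax/Vmax,app = 112/68.6 = 1.633.
Ki = [I]/(α − 1) = 0.173/0.6327 = 0.273 mM.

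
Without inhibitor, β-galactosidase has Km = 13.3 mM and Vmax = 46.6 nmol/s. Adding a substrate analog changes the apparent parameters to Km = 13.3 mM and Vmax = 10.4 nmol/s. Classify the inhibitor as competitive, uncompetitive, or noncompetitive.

noncompetitive

Vmax decreases (46.6 → 10.4 nmol/s) while Km is unchanged — pure noncompetitive inhibition.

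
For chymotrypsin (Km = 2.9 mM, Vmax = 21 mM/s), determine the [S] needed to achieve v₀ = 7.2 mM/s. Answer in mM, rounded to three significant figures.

The required fractional saturation is v/Vmax = 7.2/21 = 0.3429.
Then [S]/(Km+[S]) = 0.3429 ⇒ [S] = 2.9 × 0.3429/(1 − 0.3429) = 1.51 mM.

1.51 mM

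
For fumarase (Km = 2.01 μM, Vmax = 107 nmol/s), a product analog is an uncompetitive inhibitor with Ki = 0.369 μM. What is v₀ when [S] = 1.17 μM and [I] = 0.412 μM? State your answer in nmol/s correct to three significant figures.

With α = 1 + [I]/Ki = 1 + 0.412/0.369 = 2.117, the uncompetitive rate law is v = (Vmax/α)·[S] / (Km/α + [S]).
v = (107/2.117)×1.17 / (2.01/2.117 + 1.17) = 59.15/2.120 = 27.9 nmol/s.

27.9 nmol/s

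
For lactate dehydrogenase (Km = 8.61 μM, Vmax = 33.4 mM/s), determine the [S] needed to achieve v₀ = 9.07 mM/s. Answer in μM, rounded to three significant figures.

3.21 μM

The required fractional saturation is v/Vmax = 9.07/33.4 = 0.2716.
Then [S]/(Km+[S]) = 0.2716 ⇒ [S] = 8.61 × 0.2716/(1 − 0.2716) = 3.21 μM.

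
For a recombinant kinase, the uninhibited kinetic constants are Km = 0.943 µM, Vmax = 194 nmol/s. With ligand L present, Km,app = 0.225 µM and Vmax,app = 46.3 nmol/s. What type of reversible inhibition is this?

Both Km and Vmax decrease by the same factor (~4.19-fold) — characteristic of uncompetitive inhibition.

uncompetitive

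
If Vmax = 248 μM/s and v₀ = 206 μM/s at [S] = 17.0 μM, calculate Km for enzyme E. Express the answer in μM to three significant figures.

From v = Vmax[S]/(Km+[S]), Km = [S](Vmax − v)/v.
Km = 17.0 × (248 − 206) / 206 = 714.0/206 = 3.47 μM.

3.47 μM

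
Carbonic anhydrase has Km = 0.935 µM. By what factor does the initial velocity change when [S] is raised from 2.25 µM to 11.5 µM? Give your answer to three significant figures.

1.31

Since Vmax cancels, v₂/v₁ = [S]₂(Km+[S]₁) / [S]₁(Km+[S]₂).
= 11.5×(0.935+2.25) / (2.25×(0.935+11.5)) = 36.63/27.98 = 1.31.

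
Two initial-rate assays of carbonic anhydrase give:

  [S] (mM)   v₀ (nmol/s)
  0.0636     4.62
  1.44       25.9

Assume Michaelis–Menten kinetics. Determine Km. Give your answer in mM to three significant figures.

From v = Vmax[S]/(Km+[S]), each point gives Vmax = v(Km+[S])/[S].
Equating: 4.62(Km+0.0636)/0.0636 = 25.9(Km+1.44)/1.44.
72.64·Km + 4.62 = 17.99·Km + 25.9, so (72.64 − 17.99)·Km = 25.9 − 4.62.
Km = 21.28/54.66 = 0.389 mM; then Vmax = 4.62(0.389+0.0636)/0.0636 = 32.9 nmol/s.

0.389 mM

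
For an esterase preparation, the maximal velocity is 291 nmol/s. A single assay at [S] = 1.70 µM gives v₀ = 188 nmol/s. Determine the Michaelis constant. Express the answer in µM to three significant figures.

v/Vmax = 188/291 = 0.6460 = [S]/(Km+[S]).
So Km + [S] = [S]/0.6460 = 2.631 µM, giving Km = 2.631 − 1.70 = 0.931 µM.

0.931 µM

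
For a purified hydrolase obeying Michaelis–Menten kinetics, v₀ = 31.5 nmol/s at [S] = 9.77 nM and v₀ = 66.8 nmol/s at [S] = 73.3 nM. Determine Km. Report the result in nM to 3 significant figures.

In reciprocal form, 1/v = (Km/Vmax)·(1/[S]) + 1/Vmax. The two points give (1/[S], 1/v) = (0.1024, 0.03175) and (0.01364, 0.01497).
Slope = (0.03175 − 0.01497)/(0.1024 − 0.01364) = 0.1891; intercept = 0.03175 − 0.1891×0.1024 = 0.01239.
Vmax = 1/intercept = 80.7 nmol/s; Km = slope × Vmax = 0.1891 × 80.7 = 15.3 nM.

15.3 nM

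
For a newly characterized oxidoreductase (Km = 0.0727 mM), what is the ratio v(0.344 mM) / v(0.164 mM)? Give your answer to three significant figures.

1.19

Since Vmax cancels, v₂/v₁ = [S]₂(Km+[S]₁) / [S]₁(Km+[S]₂).
= 0.344×(0.0727+0.164) / (0.164×(0.0727+0.344)) = 0.08142/0.06834 = 1.19.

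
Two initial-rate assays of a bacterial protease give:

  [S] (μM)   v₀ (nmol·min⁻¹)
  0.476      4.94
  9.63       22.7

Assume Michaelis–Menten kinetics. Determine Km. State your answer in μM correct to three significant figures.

In reciprocal form, 1/v = (Km/Vmax)·(1/[S]) + 1/Vmax. The two points give (1/[S], 1/v) = (2.101, 0.2024) and (0.1038, 0.04405).
Slope = (0.2024 − 0.04405)/(2.101 − 0.1038) = 0.07931; intercept = 0.2024 − 0.07931×2.101 = 0.03582.
Vmax = 1/intercept = 27.9 nmol·min⁻¹; Km = slope × Vmax = 0.07931 × 27.9 = 2.21 μM.

2.21 μM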